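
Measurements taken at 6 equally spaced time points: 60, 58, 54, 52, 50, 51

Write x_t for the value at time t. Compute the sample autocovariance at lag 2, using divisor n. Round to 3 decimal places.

Mean x̄ = (60 + 58 + 54 + 52 + 50 + 51)/6 = 54.1667
Σ_{t=1}^{4}(x_t−x̄)(x_{t+2}−x̄) = -1.7222
γ_2 = -1.7222 / 6 = -0.287

-0.287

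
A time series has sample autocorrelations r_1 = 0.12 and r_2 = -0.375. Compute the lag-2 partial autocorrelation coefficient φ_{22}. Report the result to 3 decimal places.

-0.395

φ_{22} = (r_2 − r_1²) / (1 − r_1²)
r_1² = (0.12)² = 0.0144
Numerator = -0.375 − 0.0144 = -0.3894; denominator = 1 − 0.0144 = 0.9856
φ_{22} = -0.3894 / 0.9856 = -0.395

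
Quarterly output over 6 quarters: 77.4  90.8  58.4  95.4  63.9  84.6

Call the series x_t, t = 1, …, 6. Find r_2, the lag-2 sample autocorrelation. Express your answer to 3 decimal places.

0.573

Mean x̄ = (77.4 + 90.8 + 58.4 + 95.4 + 63.9 + 84.6)/6 = 78.4167
Deviations from mean: -1.0167, 12.3833, -20.0167, 16.9833, -14.5167, 6.1833
Σ(x_t−x̄)(x_{t+2}−x̄) = (20.3503) + (210.3103) + (290.5753) + (105.0136) = 626.2494
Denominator Σ(x_t−x̄)² = 1092.4483
r_2 = 626.2494 / 1092.4483 = 0.573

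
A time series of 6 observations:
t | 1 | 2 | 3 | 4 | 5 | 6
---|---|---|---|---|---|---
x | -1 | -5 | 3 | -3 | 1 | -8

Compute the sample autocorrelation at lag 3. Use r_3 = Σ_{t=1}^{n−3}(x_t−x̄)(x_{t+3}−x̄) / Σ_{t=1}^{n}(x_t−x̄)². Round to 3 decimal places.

Mean x̄ = (-1 − 5 + 3 − 3 + 1 − 8)/6 = -2.1667
Deviations from mean: 1.1667, -2.8333, 5.1667, -0.8333, 3.1667, -5.8333
Numerator Σ_{t=1}^{3}(x_t−x̄)(x_{t+3}−x̄) = -40.0833
Denominator Σ(x_t−x̄)² = 80.8333
r_3 = -40.0833 / 80.8333 = -0.496

-0.496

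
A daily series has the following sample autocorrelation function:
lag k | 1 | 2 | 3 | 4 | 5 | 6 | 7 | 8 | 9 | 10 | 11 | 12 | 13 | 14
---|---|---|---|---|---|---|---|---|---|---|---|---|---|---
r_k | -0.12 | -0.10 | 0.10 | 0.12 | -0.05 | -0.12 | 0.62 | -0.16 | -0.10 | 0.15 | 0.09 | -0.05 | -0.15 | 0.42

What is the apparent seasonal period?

The largest autocorrelation is r_7 = 0.62, with a weaker echo at lag 14 (0.42); the remaining lags stay at or below 0.15.
The dominant spike at lag 7 indicates a seasonal period of 7.

7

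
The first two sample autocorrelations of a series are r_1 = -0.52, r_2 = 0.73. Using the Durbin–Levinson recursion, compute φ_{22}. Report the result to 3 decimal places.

0.630

φ_{22} = (r_2 − r_1²) / (1 − r_1²)
r_1² = (-0.52)² = 0.2704
Numerator = 0.73 − 0.2704 = 0.4596; denominator = 1 − 0.2704 = 0.7296
φ_{22} = 0.4596 / 0.7296 = 0.630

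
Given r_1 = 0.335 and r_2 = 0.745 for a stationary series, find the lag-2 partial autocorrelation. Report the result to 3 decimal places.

0.713

φ_{22} = (r_2 − r_1²) / (1 − r_1²)
r_1² = (0.335)² = 0.112225
Numerator = 0.745 − 0.1122 = 0.6328; denominator = 1 − 0.1122 = 0.8878
φ_{22} = 0.6328 / 0.8878 = 0.713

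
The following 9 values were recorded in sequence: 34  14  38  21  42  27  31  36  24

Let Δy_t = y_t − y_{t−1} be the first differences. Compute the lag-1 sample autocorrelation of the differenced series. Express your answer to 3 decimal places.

First differences Δy: -20, 24, -17, 21, -15, 4, 5, -12
Mean of differences = -1.2500
Numerator Σ(Δy_t−Δȳ)(Δy_{t+1}−Δȳ) = -1634.0625
Denominator Σ(Δy_t−Δȳ)² = 2103.5000
r_1(Δy) = -1634.0625 / 2103.5000 = -0.777

-0.777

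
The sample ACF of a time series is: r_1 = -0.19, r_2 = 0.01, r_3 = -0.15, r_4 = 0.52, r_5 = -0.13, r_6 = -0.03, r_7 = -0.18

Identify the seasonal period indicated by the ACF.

The largest autocorrelation is r_4 = 0.52; the remaining lags stay at or below 0.01.
The dominant spike at lag 4 indicates a seasonal period of 4.

4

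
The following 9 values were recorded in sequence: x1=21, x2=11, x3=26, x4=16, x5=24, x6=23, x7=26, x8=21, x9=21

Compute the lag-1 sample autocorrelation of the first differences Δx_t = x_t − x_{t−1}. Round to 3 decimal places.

-0.775

First differences Δx: -10, 15, -10, 8, -1, 3, -5, 0
Mean of differences = 0.0000
Numerator Σ(Δx_t−Δx̄)(Δx_{t+1}−Δx̄) = -406.0000
Denominator Σ(Δx_t−Δx̄)² = 524.0000
r_1(Δx) = -406.0000 / 524.0000 = -0.775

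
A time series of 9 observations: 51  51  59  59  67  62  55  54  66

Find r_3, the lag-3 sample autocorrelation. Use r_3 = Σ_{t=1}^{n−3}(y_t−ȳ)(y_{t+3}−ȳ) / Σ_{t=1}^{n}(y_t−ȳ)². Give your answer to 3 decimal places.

-0.267

Mean ȳ = (51 + 51 + 59 + 59 + 67 + 62 + 55 + 54 + 66)/9 = 58.2222
Numerator Σ_{t=1}^{6}(y_t−ȳ)(y_{t+3}−ȳ) = -76.2593
Denominator Σ(y_t−ȳ)² = 285.5556
r_3 = -76.2593 / 285.5556 = -0.267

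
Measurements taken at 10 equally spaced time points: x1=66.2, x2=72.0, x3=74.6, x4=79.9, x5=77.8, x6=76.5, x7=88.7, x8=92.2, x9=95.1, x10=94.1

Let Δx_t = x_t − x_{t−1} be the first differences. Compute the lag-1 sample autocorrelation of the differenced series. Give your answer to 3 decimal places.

First differences Δx: 5.8, 2.6, 5.3, -2.1, -1.3, 12.2, 3.5, 2.9, -1.0
Mean of differences = 3.1000
Numerator Σ(Δx_t−Δx̄)(Δx_{t+1}−Δx̄) = -26.6700
Denominator Σ(Δx_t−Δx̄)² = 158.6000
r_1(Δx) = -26.6700 / 158.6000 = -0.168

-0.168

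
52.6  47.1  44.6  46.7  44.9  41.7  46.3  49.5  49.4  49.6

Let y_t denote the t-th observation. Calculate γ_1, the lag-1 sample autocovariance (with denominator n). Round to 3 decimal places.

2.833

Mean ȳ = (52.6 + 47.1 + 44.6 + 46.7 + 44.9 + 41.7 + 46.3 + 49.5 + 49.4 + 49.6)/10 = 47.2400
Σ_{t=1}^{9}(y_t−ȳ)(y_{t+1}−ȳ) = 28.3344
γ_1 = 28.3344 / 10 = 2.833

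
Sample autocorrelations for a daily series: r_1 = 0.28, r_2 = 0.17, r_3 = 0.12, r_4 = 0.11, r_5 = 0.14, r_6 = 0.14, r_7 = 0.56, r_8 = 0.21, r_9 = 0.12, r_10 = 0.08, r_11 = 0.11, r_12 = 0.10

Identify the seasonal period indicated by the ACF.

The largest autocorrelation is r_7 = 0.56; the remaining lags stay at or below 0.28. The elevated value at lag 1 (0.28), dropping to 0.17 at lag 2, reflects decaying short-term dependence rather than seasonality.
The dominant spike at lag 7 indicates a seasonal period of 7.

7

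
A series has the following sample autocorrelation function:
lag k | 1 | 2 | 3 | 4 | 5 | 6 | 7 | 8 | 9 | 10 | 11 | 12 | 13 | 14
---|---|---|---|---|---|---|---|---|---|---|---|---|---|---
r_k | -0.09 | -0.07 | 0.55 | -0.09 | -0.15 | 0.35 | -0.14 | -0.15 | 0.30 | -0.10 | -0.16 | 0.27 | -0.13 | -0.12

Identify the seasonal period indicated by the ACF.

3

The largest autocorrelation is r_3 = 0.55, with weaker echoes at lags 6 (0.35), 9 (0.30) and 12 (0.27); the remaining lags stay at or below -0.07.
The dominant spike at lag 3 indicates a seasonal period of 3.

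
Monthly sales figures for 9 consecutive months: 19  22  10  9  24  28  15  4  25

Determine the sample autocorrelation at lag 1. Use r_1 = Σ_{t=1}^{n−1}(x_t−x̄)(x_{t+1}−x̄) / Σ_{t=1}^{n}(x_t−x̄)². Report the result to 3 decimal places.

-0.084

Mean x̄ = (19 + 22 + 10 + 9 + 24 + 28 + 15 + 4 + 25)/9 = 17.3333
Numerator Σ_{t=1}^{8}(x_t−x̄)(x_{t+1}−x̄) = -45.7778
Denominator Σ(x_t−x̄)² = 548.0000
r_1 = -45.7778 / 548.0000 = -0.084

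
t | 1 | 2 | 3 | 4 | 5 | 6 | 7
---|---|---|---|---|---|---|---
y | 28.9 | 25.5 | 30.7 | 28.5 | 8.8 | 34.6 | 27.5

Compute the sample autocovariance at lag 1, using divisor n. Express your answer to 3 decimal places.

-24.217

Mean ȳ = (28.9 + 25.5 + 30.7 + 28.5 + 8.8 + 34.6 + 27.5)/7 = 26.3571
Σ_{t=1}^{6}(y_t−ȳ)(y_{t+1}−ȳ) = -169.5190
γ_1 = -169.5190 / 7 = -24.217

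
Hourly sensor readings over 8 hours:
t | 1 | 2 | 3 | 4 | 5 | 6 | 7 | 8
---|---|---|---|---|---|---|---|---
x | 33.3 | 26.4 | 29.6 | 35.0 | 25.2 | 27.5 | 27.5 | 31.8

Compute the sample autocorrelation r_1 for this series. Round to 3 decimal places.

Mean x̄ = (33.3 + 26.4 + 29.6 + 35.0 + 25.2 + 27.5 + 27.5 + 31.8)/8 = 29.5375
Deviations from mean: 3.7625, -3.1375, 0.0625, 5.4625, -4.3375, -2.0375, -2.0375, 2.2625
Σ(x_t−x̄)(x_{t+1}−x̄) = (-11.8048) + (-0.1961) + (0.3414) + (-23.6936) + (8.8377) + (4.1514) + (-4.6098) = -26.9739
Denominator Σ(x_t−x̄)² = 86.0788
r_1 = -26.9739 / 86.0788 = -0.313

-0.313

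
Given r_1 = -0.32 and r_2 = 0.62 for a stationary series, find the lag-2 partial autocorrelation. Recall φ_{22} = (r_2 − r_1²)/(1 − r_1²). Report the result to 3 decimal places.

0.577

φ_{22} = (r_2 − r_1²) / (1 − r_1²)
r_1² = (-0.32)² = 0.1024
Numerator = 0.62 − 0.1024 = 0.5176; denominator = 1 − 0.1024 = 0.8976
φ_{22} = 0.5176 / 0.8976 = 0.577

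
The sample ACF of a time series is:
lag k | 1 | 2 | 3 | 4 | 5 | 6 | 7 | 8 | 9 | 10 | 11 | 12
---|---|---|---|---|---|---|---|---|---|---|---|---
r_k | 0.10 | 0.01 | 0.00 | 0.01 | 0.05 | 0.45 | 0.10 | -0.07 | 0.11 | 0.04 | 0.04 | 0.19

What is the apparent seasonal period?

6

The largest autocorrelation is r_6 = 0.45, with a weaker echo at lag 12 (0.19); the remaining lags stay at or below 0.11.
The dominant spike at lag 6 indicates a seasonal period of 6.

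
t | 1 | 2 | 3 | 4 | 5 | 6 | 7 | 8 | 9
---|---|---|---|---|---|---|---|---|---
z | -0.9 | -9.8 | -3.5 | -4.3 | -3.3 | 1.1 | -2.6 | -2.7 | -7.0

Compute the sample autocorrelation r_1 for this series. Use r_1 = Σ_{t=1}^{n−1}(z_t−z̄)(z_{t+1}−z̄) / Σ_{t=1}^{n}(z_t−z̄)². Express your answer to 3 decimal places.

Mean z̄ = (-0.9 − 9.8 − 3.5 − 4.3 − 3.3 + 1.1 − 2.6 − 2.7 − 7.0)/9 = -3.6667
Numerator Σ_{t=1}^{8}(z_t−z̄)(z_{t+1}−z̄) = -13.6878
Denominator Σ(z_t−z̄)² = 81.7400
r_1 = -13.6878 / 81.7400 = -0.167

-0.167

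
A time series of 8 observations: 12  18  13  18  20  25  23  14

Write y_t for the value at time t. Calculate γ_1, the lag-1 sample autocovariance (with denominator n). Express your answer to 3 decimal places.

Mean ȳ = (12 + 18 + 13 + 18 + 20 + 25 + 23 + 14)/8 = 17.8750
Σ_{t=1}^{7}(y_t−ȳ)(y_{t+1}−ȳ) = 30.1094
γ_1 = 30.1094 / 8 = 3.764

3.764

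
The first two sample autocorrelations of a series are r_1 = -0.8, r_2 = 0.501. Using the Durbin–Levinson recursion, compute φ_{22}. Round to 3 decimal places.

-0.386

φ_{22} = (r_2 − r_1²) / (1 − r_1²)
r_1² = (-0.8)² = 0.64
Numerator = 0.501 − 0.6400 = -0.1390; denominator = 1 − 0.6400 = 0.3600
φ_{22} = -0.1390 / 0.3600 = -0.386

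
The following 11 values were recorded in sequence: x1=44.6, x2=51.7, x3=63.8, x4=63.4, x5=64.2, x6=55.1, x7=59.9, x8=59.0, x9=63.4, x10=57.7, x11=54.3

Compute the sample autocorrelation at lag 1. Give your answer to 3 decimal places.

Mean x̄ = (44.6 + 51.7 + 63.8 + 63.4 + 64.2 + 55.1 + 59.9 + 59.0 + 63.4 + 57.7 + 54.3)/11 = 57.9182
Numerator Σ_{t=1}^{10}(x_t−x̄)(x_{t+1}−x̄) = 97.2988
Denominator Σ(x_t−x̄)² = 376.3764
r_1 = 97.2988 / 376.3764 = 0.259

0.259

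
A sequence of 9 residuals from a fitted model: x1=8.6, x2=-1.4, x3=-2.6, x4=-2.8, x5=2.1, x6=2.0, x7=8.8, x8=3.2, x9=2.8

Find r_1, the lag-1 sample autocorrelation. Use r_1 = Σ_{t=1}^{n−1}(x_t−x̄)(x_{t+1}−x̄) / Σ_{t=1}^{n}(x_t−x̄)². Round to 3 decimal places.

0.172

Mean x̄ = (8.6 − 1.4 − 2.6 − 2.8 + 2.1 + 2.0 + 8.8 + 3.2 + 2.8)/9 = 2.3000
Numerator Σ_{t=1}^{8}(x_t−x̄)(x_{t+1}−x̄) = 25.2400
Denominator Σ(x_t−x̄)² = 146.8400
r_1 = 25.2400 / 146.8400 = 0.172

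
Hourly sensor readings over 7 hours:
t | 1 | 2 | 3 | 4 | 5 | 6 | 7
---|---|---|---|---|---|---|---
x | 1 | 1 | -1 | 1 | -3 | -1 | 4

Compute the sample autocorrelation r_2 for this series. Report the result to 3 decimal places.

Mean x̄ = (1 + 1 − 1 + 1 − 3 − 1 + 4)/7 = 0.2857
Deviations from mean: 0.7143, 0.7143, -1.2857, 0.7143, -3.2857, -1.2857, 3.7143
Σ(x_t−x̄)(x_{t+2}−x̄) = (-0.9184) + (0.5102) + (4.2245) + (-0.9184) + (-12.2041) = -9.3061
Denominator Σ(x_t−x̄)² = 29.4286
r_2 = -9.3061 / 29.4286 = -0.316

-0.316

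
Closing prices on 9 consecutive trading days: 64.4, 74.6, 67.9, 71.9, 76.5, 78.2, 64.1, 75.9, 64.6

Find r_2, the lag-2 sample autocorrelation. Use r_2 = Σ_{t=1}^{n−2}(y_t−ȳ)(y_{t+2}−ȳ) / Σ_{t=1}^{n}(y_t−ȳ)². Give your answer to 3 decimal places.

Mean ȳ = (64.4 + 74.6 + 67.9 + 71.9 + 76.5 + 78.2 + 64.1 + 75.9 + 64.6)/9 = 70.9000
Numerator Σ_{t=1}^{7}(y_t−ȳ)(y_{t+2}−ȳ) = 54.9600
Denominator Σ(y_t−ȳ)² = 261.5200
r_2 = 54.9600 / 261.5200 = 0.210

0.210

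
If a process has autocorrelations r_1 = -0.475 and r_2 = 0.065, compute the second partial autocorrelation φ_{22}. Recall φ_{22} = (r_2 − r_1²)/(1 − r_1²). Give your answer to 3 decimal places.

φ_{22} = (r_2 − r_1²) / (1 − r_1²)
r_1² = (-0.475)² = 0.225625
Numerator = 0.065 − 0.2256 = -0.1606; denominator = 1 − 0.2256 = 0.7744
φ_{22} = -0.1606 / 0.7744 = -0.207

-0.207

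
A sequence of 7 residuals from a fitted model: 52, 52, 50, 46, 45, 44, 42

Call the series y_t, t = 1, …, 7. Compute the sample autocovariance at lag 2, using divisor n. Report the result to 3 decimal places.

Mean ȳ = (52 + 52 + 50 + 46 + 45 + 44 + 42)/7 = 47.2857
Deviations: 4.7143, 4.7143, 2.7143, -1.2857, -2.2857, -3.2857, -5.2857
Σ_{t=1}^{5}(y_t−ȳ)(y_{t+2}−ȳ) = 16.8367
γ_2 = 16.8367 / 7 = 2.405

2.405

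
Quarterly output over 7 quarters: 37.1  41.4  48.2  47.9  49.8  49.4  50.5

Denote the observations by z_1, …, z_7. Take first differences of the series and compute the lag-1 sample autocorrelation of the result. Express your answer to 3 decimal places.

First differences Δz: 4.3, 6.8, -0.3, 1.9, -0.4, 1.1
Mean of differences = 2.2333
Numerator Σ(Δz_t−Δz̄)(Δz_{t+1}−Δz̄) = 2.5756
Denominator Σ(Δz_t−Δz̄)² = 39.8733
r_1(Δz) = 2.5756 / 39.8733 = 0.065

0.065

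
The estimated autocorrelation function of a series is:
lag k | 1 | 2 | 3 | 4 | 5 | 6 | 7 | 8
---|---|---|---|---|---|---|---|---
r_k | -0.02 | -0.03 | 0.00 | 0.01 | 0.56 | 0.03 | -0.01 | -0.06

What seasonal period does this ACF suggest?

The largest autocorrelation is r_5 = 0.56; the remaining lags stay at or below 0.03.
The dominant spike at lag 5 indicates a seasonal period of 5.

5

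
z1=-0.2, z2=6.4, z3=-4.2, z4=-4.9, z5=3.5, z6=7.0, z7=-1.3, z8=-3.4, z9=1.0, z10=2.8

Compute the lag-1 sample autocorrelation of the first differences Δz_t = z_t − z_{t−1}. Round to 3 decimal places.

First differences Δz: 6.6, -10.6, -0.7, 8.4, 3.5, -8.3, -2.1, 4.4, 1.8
Mean of differences = 0.3333
Numerator Σ(Δz_t−Δz̄)(Δz_{t+1}−Δz̄) = -50.2711
Denominator Σ(Δz_t−Δz̄)² = 334.1200
r_1(Δz) = -50.2711 / 334.1200 = -0.150

-0.150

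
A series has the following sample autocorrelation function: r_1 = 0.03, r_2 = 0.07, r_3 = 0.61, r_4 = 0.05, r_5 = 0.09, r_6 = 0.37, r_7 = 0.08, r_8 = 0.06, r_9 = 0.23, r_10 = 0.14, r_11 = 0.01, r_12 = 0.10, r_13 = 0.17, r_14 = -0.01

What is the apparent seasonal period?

The largest autocorrelation is r_3 = 0.61, with weaker echoes at lags 6 (0.37) and 9 (0.23); the remaining lags stay at or below 0.17.
The dominant spike at lag 3 indicates a seasonal period of 3.

3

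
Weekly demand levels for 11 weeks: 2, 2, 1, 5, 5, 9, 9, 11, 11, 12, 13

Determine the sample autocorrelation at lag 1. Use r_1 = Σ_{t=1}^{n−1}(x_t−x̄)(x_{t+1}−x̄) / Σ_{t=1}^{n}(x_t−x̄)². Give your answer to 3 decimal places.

Mean x̄ = (2 + 2 + 1 + 5 + 5 + 9 + 9 + 11 + 11 + 12 + 13)/11 = 7.2727
Numerator Σ_{t=1}^{10}(x_t−x̄)(x_{t+1}−x̄) = 144.3802
Denominator Σ(x_t−x̄)² = 194.1818
r_1 = 144.3802 / 194.1818 = 0.744

0.744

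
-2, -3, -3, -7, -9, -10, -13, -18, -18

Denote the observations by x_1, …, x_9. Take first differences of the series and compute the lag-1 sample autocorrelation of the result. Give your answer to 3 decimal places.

-0.250

First differences Δx: -1, 0, -4, -2, -1, -3, -5, 0
Mean of differences = -2.0000
Numerator Σ(Δx_t−Δx̄)(Δx_{t+1}−Δx̄) = -6.0000
Denominator Σ(Δx_t−Δx̄)² = 24.0000
r_1(Δx) = -6.0000 / 24.0000 = -0.250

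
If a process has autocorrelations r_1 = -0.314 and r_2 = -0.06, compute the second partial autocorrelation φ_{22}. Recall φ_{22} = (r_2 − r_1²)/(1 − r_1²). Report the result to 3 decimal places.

φ_{22} = (r_2 − r_1²) / (1 − r_1²)
r_1² = (-0.314)² = 0.098596
Numerator = -0.06 − 0.0986 = -0.1586; denominator = 1 − 0.0986 = 0.9014
φ_{22} = -0.1586 / 0.9014 = -0.176

-0.176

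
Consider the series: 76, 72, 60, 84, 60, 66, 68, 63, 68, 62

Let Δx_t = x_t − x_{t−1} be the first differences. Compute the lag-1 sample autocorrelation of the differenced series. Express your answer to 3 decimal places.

First differences Δx: -4, -12, 24, -24, 6, 2, -5, 5, -6
Mean of differences = -1.5556
Numerator Σ(Δx_t−Δx̄)(Δx_{t+1}−Δx̄) = -1021.6420
Denominator Σ(Δx_t−Δx̄)² = 1416.2222
r_1(Δx) = -1021.6420 / 1416.2222 = -0.721

-0.721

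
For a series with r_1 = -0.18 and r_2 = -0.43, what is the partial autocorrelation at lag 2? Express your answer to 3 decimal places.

φ_{22} = (r_2 − r_1²) / (1 − r_1²)
r_1² = (-0.18)² = 0.0324
Numerator = -0.43 − 0.0324 = -0.4624; denominator = 1 − 0.0324 = 0.9676
φ_{22} = -0.4624 / 0.9676 = -0.478

-0.478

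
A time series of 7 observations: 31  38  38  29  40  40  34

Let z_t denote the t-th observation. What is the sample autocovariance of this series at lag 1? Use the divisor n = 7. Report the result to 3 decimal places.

Mean z̄ = (31 + 38 + 38 + 29 + 40 + 40 + 34)/7 = 35.7143
Σ_{t=1}^{6}(z_t−z̄)(z_{t+1}−z̄) = -38.6531
γ_1 = -38.6531 / 7 = -5.522

-5.522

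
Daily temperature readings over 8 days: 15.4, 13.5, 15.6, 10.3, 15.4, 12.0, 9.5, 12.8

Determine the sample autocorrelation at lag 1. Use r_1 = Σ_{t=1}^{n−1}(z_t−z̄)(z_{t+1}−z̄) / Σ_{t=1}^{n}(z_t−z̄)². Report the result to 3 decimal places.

-0.233

Mean z̄ = (15.4 + 13.5 + 15.6 + 10.3 + 15.4 + 12.0 + 9.5 + 12.8)/8 = 13.0625
Σ(z_t−z̄)(z_{t+1}−z̄) = (1.0227) + (1.1102) + (-7.0098) + (-6.4573) + (-2.4836) + (3.7852) + (0.9352) = -9.0977
Denominator Σ(z_t−z̄)² = 39.0788
r_1 = -9.0977 / 39.0788 = -0.233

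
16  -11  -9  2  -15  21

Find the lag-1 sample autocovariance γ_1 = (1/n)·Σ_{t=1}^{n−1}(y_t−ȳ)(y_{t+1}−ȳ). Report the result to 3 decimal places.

-69.741

Mean ȳ = (16 − 11 − 9 + 2 − 15 + 21)/6 = 0.6667
Σ_{t=1}^{5}(y_t−ȳ)(y_{t+1}−ȳ) = -418.4444
γ_1 = -418.4444 / 6 = -69.741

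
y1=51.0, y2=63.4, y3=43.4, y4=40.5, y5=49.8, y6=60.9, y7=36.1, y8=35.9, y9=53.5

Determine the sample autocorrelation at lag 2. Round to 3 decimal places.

Mean ȳ = (51.0 + 63.4 + 43.4 + 40.5 + 49.8 + 60.9 + 36.1 + 35.9 + 53.5)/9 = 48.2778
Σ(y_t−ȳ)(y_{t+2}−ȳ) = (-13.2784) + (-117.6173) + (-7.4251) + (-98.1728) + (-18.5373) + (-156.2351) + (-63.5951) = -474.8610
Denominator Σ(y_t−ȳ)² = 810.7956
r_2 = -474.8610 / 810.7956 = -0.586

-0.586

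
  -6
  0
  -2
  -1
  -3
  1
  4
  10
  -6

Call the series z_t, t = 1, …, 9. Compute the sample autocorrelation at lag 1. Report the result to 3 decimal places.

-0.055

Mean z̄ = (-6 + 0 − 2 − 1 − 3 + 1 + 4 + 10 − 6)/9 = -0.3333
Numerator Σ_{t=1}^{8}(z_t−z̄)(z_{t+1}−z̄) = -11.1111
Denominator Σ(z_t−z̄)² = 202.0000
r_1 = -11.1111 / 202.0000 = -0.055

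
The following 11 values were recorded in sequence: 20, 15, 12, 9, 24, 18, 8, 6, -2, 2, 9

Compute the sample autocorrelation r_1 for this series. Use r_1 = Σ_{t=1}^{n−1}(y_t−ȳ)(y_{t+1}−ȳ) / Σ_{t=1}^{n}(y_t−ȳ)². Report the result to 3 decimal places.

0.488

Mean ȳ = (20 + 15 + 12 + 9 + 24 + 18 + 8 + 6 − 2 + 2 + 9)/11 = 11.0000
Numerator Σ_{t=1}^{10}(y_t−ȳ)(y_{t+1}−ȳ) = 297.0000
Denominator Σ(y_t−ȳ)² = 608.0000
r_1 = 297.0000 / 608.0000 = 0.488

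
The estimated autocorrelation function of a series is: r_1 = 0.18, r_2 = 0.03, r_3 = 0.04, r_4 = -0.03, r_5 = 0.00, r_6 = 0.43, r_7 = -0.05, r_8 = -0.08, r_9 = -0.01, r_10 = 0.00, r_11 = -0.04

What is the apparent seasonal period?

The largest autocorrelation is r_6 = 0.43; the remaining lags stay at or below 0.18.
The dominant spike at lag 6 indicates a seasonal period of 6.

6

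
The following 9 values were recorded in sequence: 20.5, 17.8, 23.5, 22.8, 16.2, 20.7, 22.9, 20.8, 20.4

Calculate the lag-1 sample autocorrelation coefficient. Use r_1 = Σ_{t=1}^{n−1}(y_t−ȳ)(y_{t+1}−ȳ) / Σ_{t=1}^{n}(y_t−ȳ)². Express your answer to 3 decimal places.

Mean ȳ = (20.5 + 17.8 + 23.5 + 22.8 + 16.2 + 20.7 + 22.9 + 20.8 + 20.4)/9 = 20.6222
Numerator Σ_{t=1}^{8}(y_t−ȳ)(y_{t+1}−ȳ) = -10.9416
Denominator Σ(y_t−ȳ)² = 45.8356
r_1 = -10.9416 / 45.8356 = -0.239

-0.239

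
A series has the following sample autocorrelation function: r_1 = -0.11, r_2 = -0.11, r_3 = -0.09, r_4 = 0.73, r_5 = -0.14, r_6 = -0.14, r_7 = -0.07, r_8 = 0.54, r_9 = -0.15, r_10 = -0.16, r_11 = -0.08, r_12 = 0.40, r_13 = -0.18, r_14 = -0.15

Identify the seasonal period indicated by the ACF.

The largest autocorrelation is r_4 = 0.73, with weaker echoes at lags 8 (0.54) and 12 (0.40); the remaining lags stay at or below -0.07.
The dominant spike at lag 4 indicates a seasonal period of 4.

4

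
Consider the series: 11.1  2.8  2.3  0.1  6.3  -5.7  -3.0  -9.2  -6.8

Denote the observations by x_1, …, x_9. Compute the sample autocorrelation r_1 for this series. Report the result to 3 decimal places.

0.311

Mean x̄ = (11.1 + 2.8 + 2.3 + 0.1 + 6.3 − 5.7 − 3.0 − 9.2 − 6.8)/9 = -0.2333
Numerator Σ_{t=1}^{8}(x_t−x̄)(x_{t+1}−x̄) = 108.1822
Denominator Σ(x_t−x̄)² = 347.9200
r_1 = 108.1822 / 347.9200 = 0.311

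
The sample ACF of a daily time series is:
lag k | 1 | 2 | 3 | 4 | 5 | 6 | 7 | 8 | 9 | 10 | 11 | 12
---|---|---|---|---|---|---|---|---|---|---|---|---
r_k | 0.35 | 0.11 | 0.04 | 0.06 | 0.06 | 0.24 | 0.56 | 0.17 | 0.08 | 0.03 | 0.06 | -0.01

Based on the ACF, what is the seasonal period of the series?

7

The largest autocorrelation is r_7 = 0.56; the remaining lags stay at or below 0.35. The elevated value at lag 1 (0.35), dropping to 0.11 at lag 2, reflects decaying short-term dependence rather than seasonality.
The dominant spike at lag 7 indicates a seasonal period of 7.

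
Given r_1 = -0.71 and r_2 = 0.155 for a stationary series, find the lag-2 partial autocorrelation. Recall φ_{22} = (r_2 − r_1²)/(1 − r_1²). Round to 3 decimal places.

φ_{22} = (r_2 − r_1²) / (1 − r_1²)
r_1² = (-0.71)² = 0.5041
Numerator = 0.155 − 0.5041 = -0.3491; denominator = 1 − 0.5041 = 0.4959
φ_{22} = -0.3491 / 0.4959 = -0.704

-0.704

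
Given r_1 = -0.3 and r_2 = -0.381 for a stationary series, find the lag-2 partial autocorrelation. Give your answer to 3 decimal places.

-0.518

φ_{22} = (r_2 − r_1²) / (1 − r_1²)
r_1² = (-0.3)² = 0.09
Numerator = -0.381 − 0.0900 = -0.4710; denominator = 1 − 0.0900 = 0.9100
φ_{22} = -0.4710 / 0.9100 = -0.518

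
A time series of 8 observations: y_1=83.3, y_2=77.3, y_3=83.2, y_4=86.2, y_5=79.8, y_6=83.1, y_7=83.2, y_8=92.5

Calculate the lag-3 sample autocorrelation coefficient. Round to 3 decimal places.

Mean ȳ = (83.3 + 77.3 + 83.2 + 86.2 + 79.8 + 83.1 + 83.2 + 92.5)/8 = 83.5750
Deviations from mean: -0.2750, -6.2750, -0.3750, 2.6250, -3.7750, -0.4750, -0.3750, 8.9250
Numerator Σ_{t=1}^{5}(y_t−ȳ)(y_{t+3}−ȳ) = -11.5319
Denominator Σ(y_t−ȳ)² = 140.7550
r_3 = -11.5319 / 140.7550 = -0.082

-0.082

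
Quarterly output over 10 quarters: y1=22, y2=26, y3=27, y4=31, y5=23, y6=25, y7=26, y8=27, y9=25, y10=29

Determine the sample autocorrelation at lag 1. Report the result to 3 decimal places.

-0.178

Mean ȳ = (22 + 26 + 27 + 31 + 23 + 25 + 26 + 27 + 25 + 29)/10 = 26.1000
Numerator Σ_{t=1}^{9}(y_t−ȳ)(y_{t+1}−ȳ) = -11.2100
Denominator Σ(y_t−ȳ)² = 62.9000
r_1 = -11.2100 / 62.9000 = -0.178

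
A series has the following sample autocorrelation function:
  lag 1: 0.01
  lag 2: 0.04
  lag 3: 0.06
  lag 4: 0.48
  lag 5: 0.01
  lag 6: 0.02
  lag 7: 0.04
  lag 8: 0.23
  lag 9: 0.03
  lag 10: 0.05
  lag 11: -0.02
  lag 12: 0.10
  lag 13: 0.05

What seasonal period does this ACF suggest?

4

The largest autocorrelation is r_4 = 0.48, with a weaker echo at lag 8 (0.23); the remaining lags stay at or below 0.10.
The dominant spike at lag 4 indicates a seasonal period of 4.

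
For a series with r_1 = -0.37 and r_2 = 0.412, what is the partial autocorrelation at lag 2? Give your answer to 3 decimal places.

φ_{22} = (r_2 − r_1²) / (1 − r_1²)
r_1² = (-0.37)² = 0.1369
Numerator = 0.412 − 0.1369 = 0.2751; denominator = 1 − 0.1369 = 0.8631
φ_{22} = 0.2751 / 0.8631 = 0.319

0.319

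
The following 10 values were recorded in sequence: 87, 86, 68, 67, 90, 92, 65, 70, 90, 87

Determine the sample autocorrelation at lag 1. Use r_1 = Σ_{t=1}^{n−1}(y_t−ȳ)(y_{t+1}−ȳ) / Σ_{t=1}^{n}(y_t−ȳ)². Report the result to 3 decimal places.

0.052

Mean ȳ = (87 + 86 + 68 + 67 + 90 + 92 + 65 + 70 + 90 + 87)/10 = 80.2000
Numerator Σ_{t=1}^{9}(y_t−ȳ)(y_{t+1}−ȳ) = 58.3600
Denominator Σ(y_t−ȳ)² = 1115.6000
r_1 = 58.3600 / 1115.6000 = 0.052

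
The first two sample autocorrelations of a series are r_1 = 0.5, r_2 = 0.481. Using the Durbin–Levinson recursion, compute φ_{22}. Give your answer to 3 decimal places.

0.308

φ_{22} = (r_2 − r_1²) / (1 − r_1²)
r_1² = (0.5)² = 0.25
Numerator = 0.481 − 0.2500 = 0.2310; denominator = 1 − 0.2500 = 0.7500
φ_{22} = 0.2310 / 0.7500 = 0.308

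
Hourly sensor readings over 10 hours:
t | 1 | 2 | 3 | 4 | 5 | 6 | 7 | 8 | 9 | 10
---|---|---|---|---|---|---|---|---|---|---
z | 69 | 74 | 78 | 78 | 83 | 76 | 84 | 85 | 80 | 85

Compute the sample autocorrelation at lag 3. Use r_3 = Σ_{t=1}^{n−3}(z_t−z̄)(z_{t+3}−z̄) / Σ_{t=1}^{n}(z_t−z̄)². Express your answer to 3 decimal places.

0.152

Mean z̄ = (69 + 74 + 78 + 78 + 83 + 76 + 84 + 85 + 80 + 85)/10 = 79.2000
Σ(z_t−z̄)(z_{t+3}−z̄) = (12.2400) + (-19.7600) + (3.8400) + (-5.7600) + (22.0400) + (-2.5600) + (27.8400) = 37.8800
Denominator Σ(z_t−z̄)² = 249.6000
r_3 = 37.8800 / 249.6000 = 0.152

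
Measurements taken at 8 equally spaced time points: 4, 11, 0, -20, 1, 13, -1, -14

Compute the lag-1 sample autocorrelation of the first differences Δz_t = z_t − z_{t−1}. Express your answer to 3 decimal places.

First differences Δz: 7, -11, -20, 21, 12, -14, -13
Mean of differences = -2.5714
Numerator Σ(Δz_t−Δz̄)(Δz_{t+1}−Δz̄) = -48.4694
Denominator Σ(Δz_t−Δz̄)² = 1473.7143
r_1(Δz) = -48.4694 / 1473.7143 = -0.033

-0.033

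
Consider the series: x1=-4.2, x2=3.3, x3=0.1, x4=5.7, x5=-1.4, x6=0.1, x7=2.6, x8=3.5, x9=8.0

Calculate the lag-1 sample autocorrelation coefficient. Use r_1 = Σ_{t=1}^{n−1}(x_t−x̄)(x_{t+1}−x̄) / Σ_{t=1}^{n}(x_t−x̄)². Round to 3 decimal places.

-0.134

Mean x̄ = (-4.2 + 3.3 + 0.1 + 5.7 − 1.4 + 0.1 + 2.6 + 3.5 + 8.0)/9 = 1.9667
Numerator Σ_{t=1}^{8}(x_t−x̄)(x_{t+1}−x̄) = -14.9244
Denominator Σ(x_t−x̄)² = 111.2000
r_1 = -14.9244 / 111.2000 = -0.134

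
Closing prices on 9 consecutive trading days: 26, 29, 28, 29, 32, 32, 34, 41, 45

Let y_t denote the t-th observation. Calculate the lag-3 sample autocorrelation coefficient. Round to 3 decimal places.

Mean ȳ = (26 + 29 + 28 + 29 + 32 + 32 + 34 + 41 + 45)/9 = 32.8889
Numerator Σ_{t=1}^{6}(y_t−ȳ)(y_{t+3}−ȳ) = 12.2963
Denominator Σ(y_t−ȳ)² = 316.8889
r_3 = 12.2963 / 316.8889 = 0.039

0.039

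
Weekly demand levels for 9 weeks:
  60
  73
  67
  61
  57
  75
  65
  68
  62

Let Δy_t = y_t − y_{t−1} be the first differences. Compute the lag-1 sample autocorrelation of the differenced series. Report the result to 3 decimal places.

-0.437

First differences Δy: 13, -6, -6, -4, 18, -10, 3, -6
Mean of differences = 0.2500
Numerator Σ(Δy_t−Δȳ)(Δy_{t+1}−Δȳ) = -316.8125
Denominator Σ(Δy_t−Δȳ)² = 725.5000
r_1(Δy) = -316.8125 / 725.5000 = -0.437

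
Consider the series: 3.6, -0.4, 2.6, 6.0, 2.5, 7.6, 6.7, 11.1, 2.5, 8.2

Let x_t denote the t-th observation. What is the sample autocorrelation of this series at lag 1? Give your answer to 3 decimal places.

0.007

Mean x̄ = (3.6 − 0.4 + 2.6 + 6.0 + 2.5 + 7.6 + 6.7 + 11.1 + 2.5 + 8.2)/10 = 5.0400
Numerator Σ_{t=1}^{9}(x_t−x̄)(x_{t+1}−x̄) = 0.7144
Denominator Σ(x_t−x̄)² = 107.4640
r_1 = 0.7144 / 107.4640 = 0.007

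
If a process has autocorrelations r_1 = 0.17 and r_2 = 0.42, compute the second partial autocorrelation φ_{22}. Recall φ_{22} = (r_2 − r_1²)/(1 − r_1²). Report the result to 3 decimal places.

φ_{22} = (r_2 − r_1²) / (1 − r_1²)
r_1² = (0.17)² = 0.0289
Numerator = 0.42 − 0.0289 = 0.3911; denominator = 1 − 0.0289 = 0.9711
φ_{22} = 0.3911 / 0.9711 = 0.403

0.403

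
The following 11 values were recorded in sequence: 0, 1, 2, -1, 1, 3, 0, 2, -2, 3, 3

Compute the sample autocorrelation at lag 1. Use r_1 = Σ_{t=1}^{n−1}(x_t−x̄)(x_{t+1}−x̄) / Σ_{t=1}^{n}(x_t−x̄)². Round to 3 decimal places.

-0.346

Mean x̄ = (0 + 1 + 2 − 1 + 1 + 3 + 0 + 2 − 2 + 3 + 3)/11 = 1.0909
Numerator Σ_{t=1}^{10}(x_t−x̄)(x_{t+1}−x̄) = -10.0083
Denominator Σ(x_t−x̄)² = 28.9091
r_1 = -10.0083 / 28.9091 = -0.346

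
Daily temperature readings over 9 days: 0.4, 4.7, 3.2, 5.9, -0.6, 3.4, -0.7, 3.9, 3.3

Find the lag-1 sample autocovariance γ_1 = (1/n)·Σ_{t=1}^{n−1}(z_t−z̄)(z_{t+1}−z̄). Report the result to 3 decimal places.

Mean z̄ = (0.4 + 4.7 + 3.2 + 5.9 − 0.6 + 3.4 − 0.7 + 3.9 + 3.3)/9 = 2.6111
Σ_{t=1}^{8}(z_t−z̄)(z_{t+1}−z̄) = -20.5379
γ_1 = -20.5379 / 9 = -2.282

-2.282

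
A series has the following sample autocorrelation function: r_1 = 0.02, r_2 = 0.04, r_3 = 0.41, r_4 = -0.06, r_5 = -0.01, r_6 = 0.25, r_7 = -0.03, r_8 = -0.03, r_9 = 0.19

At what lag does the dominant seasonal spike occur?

3

The largest autocorrelation is r_3 = 0.41, with weaker echoes at lags 6 (0.25) and 9 (0.19); the remaining lags stay at or below 0.04.
The dominant spike at lag 3 indicates a seasonal period of 3.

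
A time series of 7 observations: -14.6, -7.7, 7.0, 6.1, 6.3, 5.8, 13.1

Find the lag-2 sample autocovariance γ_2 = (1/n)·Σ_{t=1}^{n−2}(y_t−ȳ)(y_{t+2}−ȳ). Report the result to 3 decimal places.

-5.993

Mean ȳ = (-14.6 − 7.7 + 7.0 + 6.1 + 6.3 + 5.8 + 13.1)/7 = 2.2857
Deviations: -16.8857, -9.9857, 4.7143, 3.8143, 4.0143, 3.5143, 10.8143
Σ_{t=1}^{5}(y_t−ȳ)(y_{t+2}−ȳ) = -41.9518
γ_2 = -41.9518 / 7 = -5.993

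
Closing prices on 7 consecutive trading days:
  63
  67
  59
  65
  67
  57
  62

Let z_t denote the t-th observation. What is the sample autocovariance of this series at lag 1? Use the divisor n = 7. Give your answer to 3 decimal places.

Mean z̄ = (63 + 67 + 59 + 65 + 67 + 57 + 62)/7 = 62.8571
Deviations: 0.1429, 4.1429, -3.8571, 2.1429, 4.1429, -5.8571, -0.8571
Σ_{t=1}^{6}(z_t−z̄)(z_{t+1}−z̄) = -34.0204
γ_1 = -34.0204 / 7 = -4.860

-4.860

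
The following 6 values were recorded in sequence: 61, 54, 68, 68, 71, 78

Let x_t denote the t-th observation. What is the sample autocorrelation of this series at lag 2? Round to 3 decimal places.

Mean x̄ = (61 + 54 + 68 + 68 + 71 + 78)/6 = 66.6667
Deviations from mean: -5.6667, -12.6667, 1.3333, 1.3333, 4.3333, 11.3333
Numerator Σ_{t=1}^{4}(x_t−x̄)(x_{t+2}−x̄) = -3.5556
Denominator Σ(x_t−x̄)² = 343.3333
r_2 = -3.5556 / 343.3333 = -0.010

-0.010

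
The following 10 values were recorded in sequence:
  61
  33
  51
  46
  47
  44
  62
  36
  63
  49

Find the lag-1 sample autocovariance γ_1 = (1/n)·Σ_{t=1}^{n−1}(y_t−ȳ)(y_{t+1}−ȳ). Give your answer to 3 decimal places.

Mean ȳ = (61 + 33 + 51 + 46 + 47 + 44 + 62 + 36 + 63 + 49)/10 = 49.2000
Σ_{t=1}^{9}(y_t−ȳ)(y_{t+1}−ȳ) = -628.0400
γ_1 = -628.0400 / 10 = -62.804

-62.804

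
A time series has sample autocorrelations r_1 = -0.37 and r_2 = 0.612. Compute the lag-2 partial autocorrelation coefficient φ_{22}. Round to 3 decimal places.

φ_{22} = (r_2 − r_1²) / (1 − r_1²)
r_1² = (-0.37)² = 0.1369
Numerator = 0.612 − 0.1369 = 0.4751; denominator = 1 − 0.1369 = 0.8631
φ_{22} = 0.4751 / 0.8631 = 0.550

0.550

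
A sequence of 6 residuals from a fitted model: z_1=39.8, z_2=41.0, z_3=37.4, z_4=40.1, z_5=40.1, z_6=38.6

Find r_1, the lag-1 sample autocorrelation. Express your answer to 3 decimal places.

-0.500

Mean z̄ = (39.8 + 41.0 + 37.4 + 40.1 + 40.1 + 38.6)/6 = 39.5000
Deviations from mean: 0.3000, 1.5000, -2.1000, 0.6000, 0.6000, -0.9000
Numerator Σ_{t=1}^{5}(z_t−z̄)(z_{t+1}−z̄) = -4.1400
Denominator Σ(z_t−z̄)² = 8.2800
r_1 = -4.1400 / 8.2800 = -0.500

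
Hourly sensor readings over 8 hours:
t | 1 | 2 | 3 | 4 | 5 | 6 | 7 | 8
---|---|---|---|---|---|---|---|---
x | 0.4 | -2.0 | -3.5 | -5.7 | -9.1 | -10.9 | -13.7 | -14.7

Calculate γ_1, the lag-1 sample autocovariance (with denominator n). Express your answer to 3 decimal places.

Mean x̄ = (0.4 − 2.0 − 3.5 − 5.7 − 9.1 − 10.9 − 13.7 − 14.7)/8 = -7.4000
Σ_{t=1}^{7}(x_t−x̄)(x_{t+1}−x̄) = 140.9100
γ_1 = 140.9100 / 8 = 17.614

17.614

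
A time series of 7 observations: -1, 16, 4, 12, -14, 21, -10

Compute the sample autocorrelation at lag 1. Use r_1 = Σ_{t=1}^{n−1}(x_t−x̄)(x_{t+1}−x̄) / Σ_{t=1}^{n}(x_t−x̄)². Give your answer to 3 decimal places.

Mean x̄ = (-1 + 16 + 4 + 12 − 14 + 21 − 10)/7 = 4.0000
Deviations from mean: -5.0000, 12.0000, 0.0000, 8.0000, -18.0000, 17.0000, -14.0000
Numerator Σ_{t=1}^{6}(x_t−x̄)(x_{t+1}−x̄) = -748.0000
Denominator Σ(x_t−x̄)² = 1042.0000
r_1 = -748.0000 / 1042.0000 = -0.718

-0.718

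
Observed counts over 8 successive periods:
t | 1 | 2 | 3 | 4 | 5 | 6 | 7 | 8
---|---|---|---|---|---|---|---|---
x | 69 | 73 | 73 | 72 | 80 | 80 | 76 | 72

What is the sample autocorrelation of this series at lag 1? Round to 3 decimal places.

Mean x̄ = (69 + 73 + 73 + 72 + 80 + 80 + 76 + 72)/8 = 74.3750
Deviations from mean: -5.3750, -1.3750, -1.3750, -2.3750, 5.6250, 5.6250, 1.6250, -2.3750
Σ(x_t−x̄)(x_{t+1}−x̄) = (7.3906) + (1.8906) + (3.2656) + (-13.3594) + (31.6406) + (9.1406) + (-3.8594) = 36.1094
Denominator Σ(x_t−x̄)² = 109.8750
r_1 = 36.1094 / 109.8750 = 0.329

0.329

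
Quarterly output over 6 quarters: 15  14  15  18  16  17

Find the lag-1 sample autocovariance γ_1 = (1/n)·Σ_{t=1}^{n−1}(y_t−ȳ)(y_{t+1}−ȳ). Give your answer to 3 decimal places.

0.301

Mean ȳ = (15 + 14 + 15 + 18 + 16 + 17)/6 = 15.8333
Σ_{t=1}^{5}(y_t−ȳ)(y_{t+1}−ȳ) = 1.8056
γ_1 = 1.8056 / 6 = 0.301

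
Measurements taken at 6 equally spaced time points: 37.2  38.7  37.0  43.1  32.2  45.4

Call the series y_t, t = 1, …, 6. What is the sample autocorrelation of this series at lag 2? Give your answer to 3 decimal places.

Mean ȳ = (37.2 + 38.7 + 37.0 + 43.1 + 32.2 + 45.4)/6 = 38.9333
Deviations from mean: -1.7333, -0.2333, -1.9333, 4.1667, -6.7333, 6.4667
Σ(y_t−ȳ)(y_{t+2}−ȳ) = (3.3511) + (-0.9722) + (13.0178) + (26.9444) = 42.3411
Denominator Σ(y_t−ȳ)² = 111.3133
r_2 = 42.3411 / 111.3133 = 0.380

0.380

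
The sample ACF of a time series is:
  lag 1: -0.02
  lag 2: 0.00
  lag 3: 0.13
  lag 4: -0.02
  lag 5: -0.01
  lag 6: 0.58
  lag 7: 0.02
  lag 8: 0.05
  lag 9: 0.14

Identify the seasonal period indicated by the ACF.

The largest autocorrelation is r_6 = 0.58; the remaining lags stay at or below 0.14.
The dominant spike at lag 6 indicates a seasonal period of 6.

6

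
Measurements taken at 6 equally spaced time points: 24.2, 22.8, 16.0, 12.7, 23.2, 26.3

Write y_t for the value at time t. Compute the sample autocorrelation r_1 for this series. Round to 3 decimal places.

0.217

Mean ȳ = (24.2 + 22.8 + 16.0 + 12.7 + 23.2 + 26.3)/6 = 20.8667
Σ(y_t−ȳ)(y_{t+1}−ȳ) = (6.4444) + (-9.4089) + (39.7444) + (-19.0556) + (12.6778) = 30.4022
Denominator Σ(y_t−ȳ)² = 140.1933
r_1 = 30.4022 / 140.1933 = 0.217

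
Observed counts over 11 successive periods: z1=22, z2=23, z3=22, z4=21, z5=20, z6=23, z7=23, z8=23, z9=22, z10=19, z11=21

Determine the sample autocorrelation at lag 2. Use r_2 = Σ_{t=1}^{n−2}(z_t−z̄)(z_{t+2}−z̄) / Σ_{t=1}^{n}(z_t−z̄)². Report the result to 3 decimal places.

-0.338

Mean z̄ = (22 + 23 + 22 + 21 + 20 + 23 + 23 + 23 + 22 + 19 + 21)/11 = 21.7273
Numerator Σ_{t=1}^{9}(z_t−z̄)(z_{t+2}−z̄) = -6.1488
Denominator Σ(z_t−z̄)² = 18.1818
r_2 = -6.1488 / 18.1818 = -0.338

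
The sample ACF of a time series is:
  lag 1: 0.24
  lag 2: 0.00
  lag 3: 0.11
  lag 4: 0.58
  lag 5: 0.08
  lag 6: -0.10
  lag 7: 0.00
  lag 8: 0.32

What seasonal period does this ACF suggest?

The largest autocorrelation is r_4 = 0.58, with a weaker echo at lag 8 (0.32); the remaining lags stay at or below 0.24. The elevated value at lag 1 (0.24), dropping to 0.00 at lag 2, reflects decaying short-term dependence rather than seasonality.
The dominant spike at lag 4 indicates a seasonal period of 4.

4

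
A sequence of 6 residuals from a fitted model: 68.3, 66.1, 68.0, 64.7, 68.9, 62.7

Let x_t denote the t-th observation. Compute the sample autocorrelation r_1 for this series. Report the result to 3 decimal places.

-0.598

Mean x̄ = (68.3 + 66.1 + 68.0 + 64.7 + 68.9 + 62.7)/6 = 66.4500
Σ(x_t−x̄)(x_{t+1}−x̄) = (-0.6475) + (-0.5425) + (-2.7125) + (-4.2875) + (-9.1875) = -17.3775
Denominator Σ(x_t−x̄)² = 29.0750
r_1 = -17.3775 / 29.0750 = -0.598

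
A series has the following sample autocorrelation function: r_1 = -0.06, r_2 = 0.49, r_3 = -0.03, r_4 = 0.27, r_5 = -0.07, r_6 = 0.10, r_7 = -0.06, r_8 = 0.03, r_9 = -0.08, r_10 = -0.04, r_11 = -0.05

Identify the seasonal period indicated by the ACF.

2

The largest autocorrelation is r_2 = 0.49, with a weaker echo at lag 4 (0.27); the remaining lags stay at or below 0.10.
The dominant spike at lag 2 indicates a seasonal period of 2.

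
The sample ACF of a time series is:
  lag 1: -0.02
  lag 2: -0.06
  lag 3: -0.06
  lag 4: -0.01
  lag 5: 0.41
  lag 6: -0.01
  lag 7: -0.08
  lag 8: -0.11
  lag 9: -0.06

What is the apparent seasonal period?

5

The largest autocorrelation is r_5 = 0.41; the remaining lags stay at or below -0.01.
The dominant spike at lag 5 indicates a seasonal period of 5.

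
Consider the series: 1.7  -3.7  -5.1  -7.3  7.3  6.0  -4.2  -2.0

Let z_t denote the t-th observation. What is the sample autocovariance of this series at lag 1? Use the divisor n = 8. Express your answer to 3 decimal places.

Mean z̄ = (1.7 − 3.7 − 5.1 − 7.3 + 7.3 + 6.0 − 4.2 − 2.0)/8 = -0.9125
Σ_{t=1}^{7}(z_t−z̄)(z_{t+1}−z̄) = 16.2998
γ_1 = 16.2998 / 8 = 2.037

2.037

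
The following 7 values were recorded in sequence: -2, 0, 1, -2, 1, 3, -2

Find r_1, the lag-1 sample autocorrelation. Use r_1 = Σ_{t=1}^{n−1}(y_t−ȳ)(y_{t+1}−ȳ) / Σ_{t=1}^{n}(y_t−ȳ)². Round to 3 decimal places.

-0.288

Mean ȳ = (-2 + 0 + 1 − 2 + 1 + 3 − 2)/7 = -0.1429
Deviations from mean: -1.8571, 0.1429, 1.1429, -1.8571, 1.1429, 3.1429, -1.8571
Numerator Σ_{t=1}^{6}(y_t−ȳ)(y_{t+1}−ȳ) = -6.5918
Denominator Σ(y_t−ȳ)² = 22.8571
r_1 = -6.5918 / 22.8571 = -0.288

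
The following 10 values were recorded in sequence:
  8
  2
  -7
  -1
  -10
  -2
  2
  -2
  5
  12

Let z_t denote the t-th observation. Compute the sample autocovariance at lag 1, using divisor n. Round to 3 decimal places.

Mean z̄ = (8 + 2 − 7 − 1 − 10 − 2 + 2 − 2 + 5 + 12)/10 = 0.7000
Σ_{t=1}^{9}(z_t−z̄)(z_{t+1}−z̄) = 89.6100
γ_1 = 89.6100 / 10 = 8.961

8.961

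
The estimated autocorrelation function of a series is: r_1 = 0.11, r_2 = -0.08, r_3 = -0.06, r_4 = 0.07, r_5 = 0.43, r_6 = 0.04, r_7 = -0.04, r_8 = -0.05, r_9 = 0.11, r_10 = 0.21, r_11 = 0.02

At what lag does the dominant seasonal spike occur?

5

The largest autocorrelation is r_5 = 0.43, with a weaker echo at lag 10 (0.21); the remaining lags stay at or below 0.11.
The dominant spike at lag 5 indicates a seasonal period of 5.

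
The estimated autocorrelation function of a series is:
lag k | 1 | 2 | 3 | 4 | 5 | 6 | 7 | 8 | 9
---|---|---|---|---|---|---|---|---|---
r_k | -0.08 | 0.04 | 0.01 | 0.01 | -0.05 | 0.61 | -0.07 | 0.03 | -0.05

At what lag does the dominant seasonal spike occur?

6

The largest autocorrelation is r_6 = 0.61; the remaining lags stay at or below 0.04.
The dominant spike at lag 6 indicates a seasonal period of 6.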